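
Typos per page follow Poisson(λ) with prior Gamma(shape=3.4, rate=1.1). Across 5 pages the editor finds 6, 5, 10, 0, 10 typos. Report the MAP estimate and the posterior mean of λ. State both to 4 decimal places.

Σ counts = 31. Posterior: Gamma(shape = 3.4+31 = 34.4, rate = 1.1+5 = 6.1).
Mode = (α−1)/β = 33.4/6.1 = 5.4754.
Mean = α/β = 34.4/6.1 = 5.6393.
Right-skewed posterior ⇒ mode < mean.

MAP = 5.4754; posterior mean = 5.6393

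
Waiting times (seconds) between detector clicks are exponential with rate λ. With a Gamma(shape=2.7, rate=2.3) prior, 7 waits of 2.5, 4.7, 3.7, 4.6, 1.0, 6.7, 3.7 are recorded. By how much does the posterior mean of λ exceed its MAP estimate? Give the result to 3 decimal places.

0.034

Σ times = 26.9. Posterior: Gamma(shape = 2.7+7 = 9.7, rate = 2.3+26.9 = 29.2).
Mode = (α−1)/β = 8.7/29.2 = 0.298.
Mean = α/β = 9.7/29.2 = 0.332.
Difference = 0.332 − 0.298 = 0.034.
The posterior is right-skewed, so the mean exceeds the mode.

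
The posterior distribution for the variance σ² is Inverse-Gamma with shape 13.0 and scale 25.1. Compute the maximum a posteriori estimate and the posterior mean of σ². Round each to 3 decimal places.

Mode = β/(α+1) = 25.1/14.0 = 1.793.
Mean = β/(α−1) = 25.1/12.0 = 2.092.

σ²_MAP = 1.793, E[σ²|data] = 2.092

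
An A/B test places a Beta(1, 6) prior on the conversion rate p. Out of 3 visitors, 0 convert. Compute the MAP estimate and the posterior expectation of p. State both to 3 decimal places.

Posterior: Beta(1+0, 6+3) = Beta(1, 9).
Since α = 1 ≤ 1 and β > 1, the Beta density is monotone decreasing on [0,1]; the mode is at 0.
Mean = 1/(1+9) = 0.100.
Mean > mode: the posterior has a right tail.

MAP = 0.000, posterior mean = 0.100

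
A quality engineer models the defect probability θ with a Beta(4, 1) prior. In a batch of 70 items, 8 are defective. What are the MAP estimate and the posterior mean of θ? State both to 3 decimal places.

Posterior: Beta(4+8, 1+62) = Beta(12, 63).
Mode = (12−1)/(12+63−2) = 11/73 = 0.151.
Mean = 12/(12+63) = 12/75 = 0.160.

MAP estimate = 0.151, posterior mean = 0.160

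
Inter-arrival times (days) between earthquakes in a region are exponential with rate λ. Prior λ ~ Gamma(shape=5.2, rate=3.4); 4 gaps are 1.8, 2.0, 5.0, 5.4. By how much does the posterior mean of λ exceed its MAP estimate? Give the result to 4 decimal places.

0.0568

Σ times = 14.2. Posterior: Gamma(shape = 5.2+4 = 9.2, rate = 3.4+14.2 = 17.6).
Mode = (α−1)/β = 8.2/17.6 = 0.4659.
Mean = α/β = 9.2/17.6 = 0.5227.
Difference = 0.5227 − 0.4659 = 0.0568.
Mean > mode: the posterior has a right tail.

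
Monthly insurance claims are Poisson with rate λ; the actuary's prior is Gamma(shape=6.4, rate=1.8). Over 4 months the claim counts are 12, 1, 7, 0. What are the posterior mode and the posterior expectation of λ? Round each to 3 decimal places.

MAP: 4.379. Posterior mean: 4.552.

Σ counts = 20. Posterior: Gamma(shape = 6.4+20 = 26.4, rate = 1.8+4 = 5.8).
Mode = (α−1)/β = 25.4/5.8 = 4.379.
Mean = α/β = 26.4/5.8 = 4.552.
The mean is pulled above the mode by the posterior's right skew.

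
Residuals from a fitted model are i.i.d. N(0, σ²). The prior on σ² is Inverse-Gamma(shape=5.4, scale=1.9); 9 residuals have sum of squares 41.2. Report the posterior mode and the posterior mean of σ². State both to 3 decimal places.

MAP = 2.064, posterior mean = 2.528

Posterior: Inverse-Gamma(shape = 5.4+9/2 = 9.9, scale = 1.9+41.2/2 = 22.5).
Mode = β/(α+1) = 22.5/10.9 = 2.064.
Mean = β/(α−1) = 22.5/8.9 = 2.528.
The mean is pulled above the mode by the posterior's right skew.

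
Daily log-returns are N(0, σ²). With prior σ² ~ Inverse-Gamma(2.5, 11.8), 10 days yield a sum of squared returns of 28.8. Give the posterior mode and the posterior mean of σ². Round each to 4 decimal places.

σ²_MAP = 3.0824, E[σ²|data] = 4.0308

Posterior: Inverse-Gamma(shape = 2.5+10/2 = 7.5, scale = 11.8+28.8/2 = 26.2).
Mode = β/(α+1) = 26.2/8.5 = 3.0824.
Mean = β/(α−1) = 26.2/6.5 = 4.0308.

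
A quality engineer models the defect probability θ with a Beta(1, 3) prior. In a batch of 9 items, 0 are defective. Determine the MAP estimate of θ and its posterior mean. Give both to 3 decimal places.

MAP: 0.000. Posterior mean: 0.077.

Posterior: Beta(1+0, 3+9) = Beta(1, 12).
Since α = 1 ≤ 1 and β > 1, the Beta density is monotone decreasing on [0,1]; the mode is at 0.
Mean = 1/(1+12) = 0.077.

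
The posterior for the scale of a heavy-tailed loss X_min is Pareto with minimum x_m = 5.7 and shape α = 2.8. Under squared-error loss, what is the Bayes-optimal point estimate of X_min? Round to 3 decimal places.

The Pareto density is strictly decreasing on [x_m, ∞), so the mode is x_m = 5.700.
Mean = α·x_m/(α−1) = 2.8·5.7/1.8 = 8.867.
Squared-error loss ⇒ the optimal estimator is the posterior mean.

8.867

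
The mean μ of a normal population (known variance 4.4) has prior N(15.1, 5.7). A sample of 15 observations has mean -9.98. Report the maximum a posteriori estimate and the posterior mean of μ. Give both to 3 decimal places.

MAP = -8.753, posterior mean = -8.753

Posterior for μ is Normal. Precision-weighted mean: (1/5.7·15.1 + 15/4.4·-9.98) / (1/5.7 + 15/4.4) = -8.753.
A Normal posterior is symmetric, so mode = mean.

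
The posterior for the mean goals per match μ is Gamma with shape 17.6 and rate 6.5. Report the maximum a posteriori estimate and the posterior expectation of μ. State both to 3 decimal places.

μ_MAP = 2.554, E[μ|data] = 2.708

Mode = (α−1)/β = 16.6/6.5 = 2.554.
Mean = α/β = 17.6/6.5 = 2.708.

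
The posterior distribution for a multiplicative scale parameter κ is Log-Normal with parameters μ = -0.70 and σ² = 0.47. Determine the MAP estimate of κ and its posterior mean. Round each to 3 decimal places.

κ_MAP = 0.310, E[κ|data] = 0.628

Mode = exp(μ − σ²) = exp(-1.17) = 0.310.
Mean = exp(μ + σ²/2) = exp(-0.465) = 0.628.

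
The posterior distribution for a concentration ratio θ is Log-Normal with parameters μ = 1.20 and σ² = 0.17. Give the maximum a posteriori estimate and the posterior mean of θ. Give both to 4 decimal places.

MAP = 2.8011; posterior mean = 3.6147

Mode = exp(μ − σ²) = exp(1.03) = 2.8011.
Mean = exp(μ + σ²/2) = exp(1.285) = 3.6147.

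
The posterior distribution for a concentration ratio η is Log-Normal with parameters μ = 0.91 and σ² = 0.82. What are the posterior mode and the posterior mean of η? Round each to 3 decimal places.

Mode = exp(μ − σ²) = exp(0.09) = 1.094.
Mean = exp(μ + σ²/2) = exp(1.320) = 3.743.

MAP: 1.094. Posterior mean: 3.743.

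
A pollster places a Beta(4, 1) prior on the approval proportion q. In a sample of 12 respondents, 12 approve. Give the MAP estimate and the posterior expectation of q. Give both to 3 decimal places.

Posterior: Beta(4+12, 1+0) = Beta(16, 1).
Since β = 1 ≤ 1 and α > 1, the Beta density is monotone increasing on [0,1]; the mode is at 1.
Mean = 16/(16+1) = 0.941.

MAP: 1.000. Posterior mean: 0.941.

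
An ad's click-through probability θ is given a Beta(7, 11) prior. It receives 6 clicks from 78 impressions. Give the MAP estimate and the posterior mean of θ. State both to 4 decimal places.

MAP: 0.1277. Posterior mean: 0.1354.

Posterior: Beta(7+6, 11+72) = Beta(13, 83).
Mode = (13−1)/(13+83−2) = 12/94 = 0.1277.
Mean = 13/(13+83) = 13/96 = 0.1354.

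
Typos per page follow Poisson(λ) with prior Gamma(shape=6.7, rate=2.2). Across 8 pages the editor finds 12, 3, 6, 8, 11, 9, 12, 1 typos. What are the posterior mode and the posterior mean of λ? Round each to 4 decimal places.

MAP = 6.6373, posterior mean = 6.7353

Σ counts = 62. Posterior: Gamma(shape = 6.7+62 = 68.7, rate = 2.2+8 = 10.2).
Mode = (α−1)/β = 67.7/10.2 = 6.6373.
Mean = α/β = 68.7/10.2 = 6.7353.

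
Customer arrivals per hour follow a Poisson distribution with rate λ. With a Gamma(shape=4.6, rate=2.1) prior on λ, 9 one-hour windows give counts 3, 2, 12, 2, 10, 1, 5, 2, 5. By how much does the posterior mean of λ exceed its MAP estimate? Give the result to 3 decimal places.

Σ counts = 42. Posterior: Gamma(shape = 4.6+42 = 46.6, rate = 2.1+9 = 11.1).
Mode = (α−1)/β = 45.6/11.1 = 4.108.
Mean = α/β = 46.6/11.1 = 4.198.
Difference = 4.198 − 4.108 = 0.090.
Right-skewed posterior ⇒ mode < mean.

0.090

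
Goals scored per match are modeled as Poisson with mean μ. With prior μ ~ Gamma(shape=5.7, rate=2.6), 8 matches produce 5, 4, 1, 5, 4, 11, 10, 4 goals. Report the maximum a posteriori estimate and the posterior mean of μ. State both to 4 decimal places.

maximum a posteriori estimate = 4.5943, posterior mean = 4.6887

Σ counts = 44. Posterior: Gamma(shape = 5.7+44 = 49.7, rate = 2.6+8 = 10.6).
Mode = (α−1)/β = 48.7/10.6 = 4.5943.
Mean = α/β = 49.7/10.6 = 4.6887.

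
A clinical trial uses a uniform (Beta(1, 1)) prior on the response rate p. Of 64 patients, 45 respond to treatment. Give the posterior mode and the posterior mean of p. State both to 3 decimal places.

Posterior: Beta(1+45, 1+19) = Beta(46, 20).
Mode = (46−1)/(46+20−2) = 45/64 = 0.703.
With a flat prior the MAP equals the MLE, 45/64.
Mean = 46/(46+20) = 46/66 = 0.697.
The posterior is left-skewed, so the mode exceeds the mean.

posterior mode = 0.703, posterior mean = 0.697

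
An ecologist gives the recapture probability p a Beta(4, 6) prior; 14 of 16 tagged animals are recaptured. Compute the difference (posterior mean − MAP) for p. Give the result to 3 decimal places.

Posterior: Beta(4+14, 6+2) = Beta(18, 8).
Mode = (18−1)/(18+8−2) = 17/24 = 0.708.
Mean = 18/(18+8) = 18/26 = 0.692.
Difference = 0.692 − 0.708 = -0.016.

-0.016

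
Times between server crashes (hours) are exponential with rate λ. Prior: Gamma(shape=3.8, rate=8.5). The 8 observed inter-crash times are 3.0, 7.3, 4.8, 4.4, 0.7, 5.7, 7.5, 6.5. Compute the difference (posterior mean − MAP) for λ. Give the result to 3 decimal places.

Σ times = 39.9. Posterior: Gamma(shape = 3.8+8 = 11.8, rate = 8.5+39.9 = 48.4).
Mode = (α−1)/β = 10.8/48.4 = 0.223.
Mean = α/β = 11.8/48.4 = 0.244.
Difference = 0.244 − 0.223 = 0.021.

0.021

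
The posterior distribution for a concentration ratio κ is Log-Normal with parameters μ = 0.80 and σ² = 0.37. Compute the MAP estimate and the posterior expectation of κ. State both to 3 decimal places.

MAP = 1.537; posterior mean = 2.678

Mode = exp(μ − σ²) = exp(0.43) = 1.537.
Mean = exp(μ + σ²/2) = exp(0.985) = 2.678.
The posterior is right-skewed, so the mean exceeds the mode.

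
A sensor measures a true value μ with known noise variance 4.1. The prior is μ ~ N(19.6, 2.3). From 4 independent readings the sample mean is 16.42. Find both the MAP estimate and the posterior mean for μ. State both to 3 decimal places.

MAP estimate = 17.400, posterior mean = 17.400

Posterior for μ is Normal. Precision-weighted mean: (1/2.3·19.6 + 4/4.1·16.42) / (1/2.3 + 4/4.1) = 17.400.
A Normal posterior is symmetric, so mode = mean.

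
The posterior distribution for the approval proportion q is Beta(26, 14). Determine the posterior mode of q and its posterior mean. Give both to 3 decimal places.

MAP: 0.658. Posterior mean: 0.650.

Mode = (26−1)/(26+14−2) = 25/38 = 0.658.
Mean = 26/(26+14) = 26/40 = 0.650.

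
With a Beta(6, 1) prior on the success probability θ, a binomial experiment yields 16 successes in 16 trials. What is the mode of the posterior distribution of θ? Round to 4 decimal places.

1.0000

Posterior: Beta(6+16, 1+0) = Beta(22, 1).
Since β = 1 ≤ 1 and α > 1, the Beta density is monotone increasing on [0,1]; the mode is at 1.
Mean = 22/(22+1) = 0.9565.
This is the posterior mode — the MAP estimate.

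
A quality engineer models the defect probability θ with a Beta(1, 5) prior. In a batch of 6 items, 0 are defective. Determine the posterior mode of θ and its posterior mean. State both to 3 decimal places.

MAP = 0.000; posterior mean = 0.083

Posterior: Beta(1+0, 5+6) = Beta(1, 11).
Since α = 1 ≤ 1 and β > 1, the Beta density is monotone decreasing on [0,1]; the mode is at 0.
Mean = 1/(1+11) = 0.083.
The mean is pulled above the mode by the posterior's right skew.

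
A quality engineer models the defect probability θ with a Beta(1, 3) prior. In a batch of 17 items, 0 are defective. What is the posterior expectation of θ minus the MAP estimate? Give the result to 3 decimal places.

0.048

Posterior: Beta(1+0, 3+17) = Beta(1, 20).
Since α = 1 ≤ 1 and β > 1, the Beta density is monotone decreasing on [0,1]; the mode is at 0.
Mean = 1/(1+20) = 0.048.
Difference = 0.048 − 0.000 = 0.048.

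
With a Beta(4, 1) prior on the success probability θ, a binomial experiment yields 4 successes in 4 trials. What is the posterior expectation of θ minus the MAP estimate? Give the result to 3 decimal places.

-0.111

Posterior: Beta(4+4, 1+0) = Beta(8, 1).
Since β = 1 ≤ 1 and α > 1, the Beta density is monotone increasing on [0,1]; the mode is at 1.
Mean = 8/(8+1) = 0.889.
Difference = 0.889 − 1.000 = -0.111.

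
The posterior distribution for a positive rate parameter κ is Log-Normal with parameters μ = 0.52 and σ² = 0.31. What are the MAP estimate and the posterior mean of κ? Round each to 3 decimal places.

MAP estimate = 1.234, posterior mean = 1.964

Mode = exp(μ − σ²) = exp(0.21) = 1.234.
Mean = exp(μ + σ²/2) = exp(0.675) = 1.964.
The posterior is right-skewed, so the mean exceeds the mode.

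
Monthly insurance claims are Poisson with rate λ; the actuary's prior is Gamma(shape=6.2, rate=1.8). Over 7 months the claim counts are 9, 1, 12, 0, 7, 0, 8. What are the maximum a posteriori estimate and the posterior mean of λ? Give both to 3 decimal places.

maximum a posteriori estimate = 4.795, posterior mean = 4.909

Σ counts = 37. Posterior: Gamma(shape = 6.2+37 = 43.2, rate = 1.8+7 = 8.8).
Mode = (α−1)/β = 42.2/8.8 = 4.795.
Mean = α/β = 43.2/8.8 = 4.909.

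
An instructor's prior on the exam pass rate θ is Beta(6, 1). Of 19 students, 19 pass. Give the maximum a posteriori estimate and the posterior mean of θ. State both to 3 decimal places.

Posterior: Beta(6+19, 1+0) = Beta(25, 1).
Since β = 1 ≤ 1 and α > 1, the Beta density is monotone increasing on [0,1]; the mode is at 1.
Mean = 25/(25+1) = 0.962.
Left-skewed posterior ⇒ mean < mode.

MAP = 1.000, posterior mean = 0.962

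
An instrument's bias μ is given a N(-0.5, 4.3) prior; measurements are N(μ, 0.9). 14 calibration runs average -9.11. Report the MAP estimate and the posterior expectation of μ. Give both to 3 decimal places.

MAP = -8.983, posterior mean = -8.983

Posterior for μ is Normal. Precision-weighted mean: (1/4.3·-0.5 + 14/0.9·-9.11) / (1/4.3 + 14/0.9) = -8.983.
A Normal posterior is symmetric, so mode = mean.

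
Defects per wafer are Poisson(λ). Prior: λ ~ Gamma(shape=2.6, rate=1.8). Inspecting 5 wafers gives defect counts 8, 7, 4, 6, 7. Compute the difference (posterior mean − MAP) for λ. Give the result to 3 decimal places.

0.147

Σ counts = 32. Posterior: Gamma(shape = 2.6+32 = 34.6, rate = 1.8+5 = 6.8).
Mode = (α−1)/β = 33.6/6.8 = 4.941.
Mean = α/β = 34.6/6.8 = 5.088.
Difference = 5.088 − 4.941 = 0.147.
The mean is pulled above the mode by the posterior's right skew.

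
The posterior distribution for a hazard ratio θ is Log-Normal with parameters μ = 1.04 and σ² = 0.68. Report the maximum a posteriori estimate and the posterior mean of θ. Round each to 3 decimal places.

θ_MAP = 1.433, E[θ|data] = 3.975

Mode = exp(μ − σ²) = exp(0.36) = 1.433.
Mean = exp(μ + σ²/2) = exp(1.380) = 3.975.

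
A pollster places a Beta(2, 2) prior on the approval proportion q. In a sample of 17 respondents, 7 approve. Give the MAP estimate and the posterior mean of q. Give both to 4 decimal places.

Posterior: Beta(2+7, 2+10) = Beta(9, 12).
Mode = (9−1)/(9+12−2) = 8/19 = 0.4211.
Mean = 9/(9+12) = 9/21 = 0.4286.

MAP = 0.4211, posterior mean = 0.4286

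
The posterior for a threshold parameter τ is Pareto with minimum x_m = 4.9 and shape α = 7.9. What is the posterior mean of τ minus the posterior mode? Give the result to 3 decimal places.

0.710

The Pareto density is strictly decreasing on [x_m, ∞), so the mode is x_m = 4.900.
Mean = α·x_m/(α−1) = 7.9·4.9/6.9 = 5.610.
Difference = 5.610 − 4.900 = 0.710.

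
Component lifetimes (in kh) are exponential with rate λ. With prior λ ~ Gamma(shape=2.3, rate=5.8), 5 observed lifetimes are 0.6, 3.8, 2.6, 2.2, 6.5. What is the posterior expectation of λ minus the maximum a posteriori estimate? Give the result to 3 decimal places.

Σ times = 15.7. Posterior: Gamma(shape = 2.3+5 = 7.3, rate = 5.8+15.7 = 21.5).
Mode = (α−1)/β = 6.3/21.5 = 0.293.
Mean = α/β = 7.3/21.5 = 0.340.
Difference = 0.340 − 0.293 = 0.047.

0.047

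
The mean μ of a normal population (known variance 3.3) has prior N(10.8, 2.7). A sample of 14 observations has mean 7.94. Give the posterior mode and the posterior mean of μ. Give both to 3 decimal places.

Posterior for μ is Normal. Precision-weighted mean: (1/2.7·10.8 + 14/3.3·7.94) / (1/2.7 + 14/3.3) = 8.170.
A Normal posterior is symmetric, so mode = mean.

MAP = 8.170, posterior mean = 8.170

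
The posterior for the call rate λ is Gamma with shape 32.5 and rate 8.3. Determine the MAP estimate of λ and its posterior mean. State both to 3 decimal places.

Mode = (α−1)/β = 31.5/8.3 = 3.795.
Mean = α/β = 32.5/8.3 = 3.916.

MAP = 3.795; posterior mean = 3.916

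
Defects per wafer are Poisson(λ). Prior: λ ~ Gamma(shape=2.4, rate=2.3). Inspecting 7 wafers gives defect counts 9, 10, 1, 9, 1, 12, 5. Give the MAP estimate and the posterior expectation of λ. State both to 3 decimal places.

MAP estimate = 5.204, posterior expectation = 5.312

Σ counts = 47. Posterior: Gamma(shape = 2.4+47 = 49.4, rate = 2.3+7 = 9.3).
Mode = (α−1)/β = 48.4/9.3 = 5.204.
Mean = α/β = 49.4/9.3 = 5.312.
Mean > mode: the posterior has a right tail.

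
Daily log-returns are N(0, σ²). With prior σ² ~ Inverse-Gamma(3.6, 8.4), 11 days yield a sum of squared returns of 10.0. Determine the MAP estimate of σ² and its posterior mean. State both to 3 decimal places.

Posterior: Inverse-Gamma(shape = 3.6+11/2 = 9.1, scale = 8.4+10.0/2 = 13.4).
Mode = β/(α+1) = 13.4/10.1 = 1.327.
Mean = β/(α−1) = 13.4/8.1 = 1.654.
Right-skewed posterior ⇒ mode < mean.

σ²_MAP = 1.327, E[σ²|data] = 1.654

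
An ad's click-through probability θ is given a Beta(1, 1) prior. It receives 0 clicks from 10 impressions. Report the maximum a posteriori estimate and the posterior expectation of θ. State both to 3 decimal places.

Posterior: Beta(1+0, 1+10) = Beta(1, 11).
Since α = 1 ≤ 1 and β > 1, the Beta density is monotone decreasing on [0,1]; the mode is at 0.
Mean = 1/(1+11) = 0.083.

MAP = 0.000; posterior mean = 0.083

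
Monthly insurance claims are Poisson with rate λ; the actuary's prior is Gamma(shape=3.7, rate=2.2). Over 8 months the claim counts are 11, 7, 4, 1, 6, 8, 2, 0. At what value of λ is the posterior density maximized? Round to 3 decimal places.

4.088

Σ counts = 39. Posterior: Gamma(shape = 3.7+39 = 42.7, rate = 2.2+8 = 10.2).
Mode = (α−1)/β = 41.7/10.2 = 4.088.
Mean = α/β = 42.7/10.2 = 4.186.
This is the posterior mode — the MAP estimate.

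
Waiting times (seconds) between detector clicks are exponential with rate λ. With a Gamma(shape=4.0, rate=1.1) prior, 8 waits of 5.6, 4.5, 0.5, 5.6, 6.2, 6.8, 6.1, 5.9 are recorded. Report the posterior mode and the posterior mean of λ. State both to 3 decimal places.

λ_MAP = 0.260, E[λ|data] = 0.284

Σ times = 41.2. Posterior: Gamma(shape = 4.0+8 = 12.0, rate = 1.1+41.2 = 42.3).
Mode = (α−1)/β = 11.0/42.3 = 0.260.
Mean = α/β = 12.0/42.3 = 0.284.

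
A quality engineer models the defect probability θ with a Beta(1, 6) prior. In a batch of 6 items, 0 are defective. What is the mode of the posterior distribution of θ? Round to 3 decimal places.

Posterior: Beta(1+0, 6+6) = Beta(1, 12).
Since α = 1 ≤ 1 and β > 1, the Beta density is monotone decreasing on [0,1]; the mode is at 0.
Mean = 1/(1+12) = 0.077.
This is the posterior mode — the MAP estimate.

0.000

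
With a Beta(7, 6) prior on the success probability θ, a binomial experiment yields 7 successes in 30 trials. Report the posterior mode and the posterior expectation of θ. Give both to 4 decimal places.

Posterior: Beta(7+7, 6+23) = Beta(14, 29).
Mode = (14−1)/(14+29−2) = 13/41 = 0.3171.
Mean = 14/(14+29) = 14/43 = 0.3256.

θ_MAP = 0.3171, E[θ|data] = 0.3256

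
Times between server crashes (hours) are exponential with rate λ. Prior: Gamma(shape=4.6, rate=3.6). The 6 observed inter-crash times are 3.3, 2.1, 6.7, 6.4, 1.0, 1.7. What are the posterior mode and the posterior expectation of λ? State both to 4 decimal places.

MAP: 0.3871. Posterior mean: 0.4274.

Σ times = 21.2. Posterior: Gamma(shape = 4.6+6 = 10.6, rate = 3.6+21.2 = 24.8).
Mode = (α−1)/β = 9.6/24.8 = 0.3871.
Mean = α/β = 10.6/24.8 = 0.4274.
The mean is pulled above the mode by the posterior's right skew.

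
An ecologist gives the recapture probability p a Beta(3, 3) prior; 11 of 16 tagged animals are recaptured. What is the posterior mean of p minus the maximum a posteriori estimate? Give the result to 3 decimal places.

-0.014

Posterior: Beta(3+11, 3+5) = Beta(14, 8).
Mode = (14−1)/(14+8−2) = 13/20 = 0.650.
Mean = 14/(14+8) = 14/22 = 0.636.
Difference = 0.636 − 0.650 = -0.014.
The posterior is left-skewed, so the mode exceeds the mean.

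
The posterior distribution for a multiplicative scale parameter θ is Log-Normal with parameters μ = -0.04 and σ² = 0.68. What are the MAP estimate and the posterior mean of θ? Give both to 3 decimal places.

Mode = exp(μ − σ²) = exp(-0.72) = 0.487.
Mean = exp(μ + σ²/2) = exp(0.300) = 1.350.
Mean > mode: the posterior has a right tail.

MAP: 0.487. Posterior mean: 1.350.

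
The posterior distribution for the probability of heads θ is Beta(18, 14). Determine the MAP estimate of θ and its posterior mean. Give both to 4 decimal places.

Mode = (18−1)/(18+14−2) = 17/30 = 0.5667.
Mean = 18/(18+14) = 18/32 = 0.5625.
Mode > mean: the posterior has a left tail.

MAP = 0.5667; posterior mean = 0.5625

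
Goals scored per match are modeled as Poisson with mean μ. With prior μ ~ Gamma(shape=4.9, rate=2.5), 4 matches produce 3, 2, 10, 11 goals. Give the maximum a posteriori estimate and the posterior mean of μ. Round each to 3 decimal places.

MAP = 4.600; posterior mean = 4.754

Σ counts = 26. Posterior: Gamma(shape = 4.9+26 = 30.9, rate = 2.5+4 = 6.5).
Mode = (α−1)/β = 29.9/6.5 = 4.600.
Mean = α/β = 30.9/6.5 = 4.754.
Mean > mode: the posterior has a right tail.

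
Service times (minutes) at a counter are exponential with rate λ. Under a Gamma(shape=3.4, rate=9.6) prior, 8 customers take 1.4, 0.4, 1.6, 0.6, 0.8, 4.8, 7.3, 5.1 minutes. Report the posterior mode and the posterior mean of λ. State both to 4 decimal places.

Σ times = 22.0. Posterior: Gamma(shape = 3.4+8 = 11.4, rate = 9.6+22.0 = 31.6).
Mode = (α−1)/β = 10.4/31.6 = 0.3291.
Mean = α/β = 11.4/31.6 = 0.3608.
Mean > mode: the posterior has a right tail.

MAP: 0.3291. Posterior mean: 0.3608.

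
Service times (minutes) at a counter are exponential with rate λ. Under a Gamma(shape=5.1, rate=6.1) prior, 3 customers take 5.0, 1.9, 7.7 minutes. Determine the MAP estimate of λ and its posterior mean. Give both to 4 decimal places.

MAP: 0.3430. Posterior mean: 0.3913.

Σ times = 14.6. Posterior: Gamma(shape = 5.1+3 = 8.1, rate = 6.1+14.6 = 20.7).
Mode = (α−1)/β = 7.1/20.7 = 0.3430.
Mean = α/β = 8.1/20.7 = 0.3913.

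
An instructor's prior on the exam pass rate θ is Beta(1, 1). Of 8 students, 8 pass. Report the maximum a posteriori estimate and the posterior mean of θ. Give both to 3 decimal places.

θ_MAP = 1.000, E[θ|data] = 0.900

Posterior: Beta(1+8, 1+0) = Beta(9, 1).
Since β = 1 ≤ 1 and α > 1, the Beta density is monotone increasing on [0,1]; the mode is at 1.
Mean = 9/(9+1) = 0.900.
The posterior is left-skewed, so the mode exceeds the mean.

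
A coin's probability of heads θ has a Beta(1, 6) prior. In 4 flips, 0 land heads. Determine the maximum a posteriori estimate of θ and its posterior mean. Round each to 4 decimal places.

maximum a posteriori estimate = 0.0000, posterior mean = 0.0909

Posterior: Beta(1+0, 6+4) = Beta(1, 10).
Since α = 1 ≤ 1 and β > 1, the Beta density is monotone decreasing on [0,1]; the mode is at 0.
Mean = 1/(1+10) = 0.0909.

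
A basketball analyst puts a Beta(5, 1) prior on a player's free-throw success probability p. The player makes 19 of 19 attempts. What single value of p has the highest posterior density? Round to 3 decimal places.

1.000

Posterior: Beta(5+19, 1+0) = Beta(24, 1).
Since β = 1 ≤ 1 and α > 1, the Beta density is monotone increasing on [0,1]; the mode is at 1.
Mean = 24/(24+1) = 0.960.
This is the posterior mode — the MAP estimate.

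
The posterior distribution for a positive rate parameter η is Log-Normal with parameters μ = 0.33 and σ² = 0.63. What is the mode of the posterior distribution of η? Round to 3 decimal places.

Mode = exp(μ − σ²) = exp(-0.30) = 0.741.
Mean = exp(μ + σ²/2) = exp(0.645) = 1.906.
This is the posterior mode — the MAP estimate.

0.741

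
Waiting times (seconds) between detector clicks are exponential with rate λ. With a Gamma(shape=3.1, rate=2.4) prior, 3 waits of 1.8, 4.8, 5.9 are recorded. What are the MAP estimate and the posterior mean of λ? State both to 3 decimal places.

Σ times = 12.5. Posterior: Gamma(shape = 3.1+3 = 6.1, rate = 2.4+12.5 = 14.9).
Mode = (α−1)/β = 5.1/14.9 = 0.342.
Mean = α/β = 6.1/14.9 = 0.409.
The mean is pulled above the mode by the posterior's right skew.

λ_MAP = 0.342, E[λ|data] = 0.409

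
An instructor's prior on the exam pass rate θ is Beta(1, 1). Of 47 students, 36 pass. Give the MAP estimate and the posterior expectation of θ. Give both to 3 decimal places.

Posterior: Beta(1+36, 1+11) = Beta(37, 12).
Mode = (37−1)/(37+12−2) = 36/47 = 0.766.
Mean = 37/(37+12) = 37/49 = 0.755.
The posterior is left-skewed, so the mode exceeds the mean.

MAP: 0.766. Posterior mean: 0.755.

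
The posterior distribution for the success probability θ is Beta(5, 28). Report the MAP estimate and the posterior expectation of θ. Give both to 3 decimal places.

MAP = 0.129, posterior mean = 0.152

Mode = (5−1)/(5+28−2) = 4/31 = 0.129.
Mean = 5/(5+28) = 5/33 = 0.152.
The posterior is right-skewed, so the mean exceeds the mode.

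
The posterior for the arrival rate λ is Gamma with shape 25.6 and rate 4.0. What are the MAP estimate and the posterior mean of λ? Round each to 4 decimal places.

Mode = (α−1)/β = 24.6/4.0 = 6.1500.
Mean = α/β = 25.6/4.0 = 6.4000.

MAP: 6.1500. Posterior mean: 6.4000.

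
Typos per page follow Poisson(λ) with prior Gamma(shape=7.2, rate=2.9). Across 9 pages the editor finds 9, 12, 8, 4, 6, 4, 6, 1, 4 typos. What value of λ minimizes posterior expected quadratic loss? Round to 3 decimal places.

Σ counts = 54. Posterior: Gamma(shape = 7.2+54 = 61.2, rate = 2.9+9 = 11.9).
Mode = (α−1)/β = 60.2/11.9 = 5.059.
Mean = α/β = 61.2/11.9 = 5.143.
Quadratic loss ⇒ the optimal estimator is the posterior mean.

5.143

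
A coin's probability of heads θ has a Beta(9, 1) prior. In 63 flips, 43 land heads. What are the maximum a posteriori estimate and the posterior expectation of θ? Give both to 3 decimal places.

Posterior: Beta(9+43, 1+20) = Beta(52, 21).
Mode = (52−1)/(52+21−2) = 51/71 = 0.718.
Mean = 52/(52+21) = 52/73 = 0.712.

maximum a posteriori estimate = 0.718, posterior expectation = 0.712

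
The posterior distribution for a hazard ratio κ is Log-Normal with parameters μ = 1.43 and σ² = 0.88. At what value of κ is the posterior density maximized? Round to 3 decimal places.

1.733

Mode = exp(μ − σ²) = exp(0.55) = 1.733.
Mean = exp(μ + σ²/2) = exp(1.870) = 6.488.
This is the posterior mode — the MAP estimate.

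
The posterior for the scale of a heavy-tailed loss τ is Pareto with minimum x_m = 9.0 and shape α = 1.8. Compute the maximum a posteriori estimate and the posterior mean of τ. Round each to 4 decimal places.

The Pareto density is strictly decreasing on [x_m, ∞), so the mode is x_m = 9.0000.
Mean = α·x_m/(α−1) = 1.8·9.0/0.8 = 20.2500.

maximum a posteriori estimate = 9.0000, posterior mean = 20.2500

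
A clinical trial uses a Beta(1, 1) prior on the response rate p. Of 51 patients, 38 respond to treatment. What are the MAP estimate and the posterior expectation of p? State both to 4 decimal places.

Posterior: Beta(1+38, 1+13) = Beta(39, 14).
Mode = (39−1)/(39+14−2) = 38/51 = 0.7451.
Mean = 39/(39+14) = 39/53 = 0.7358.

MAP = 0.7451, posterior mean = 0.7358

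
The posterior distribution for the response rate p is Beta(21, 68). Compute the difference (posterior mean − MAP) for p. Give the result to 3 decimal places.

0.006

Mode = (21−1)/(21+68−2) = 20/87 = 0.230.
Mean = 21/(21+68) = 21/89 = 0.236.
Difference = 0.236 − 0.230 = 0.006.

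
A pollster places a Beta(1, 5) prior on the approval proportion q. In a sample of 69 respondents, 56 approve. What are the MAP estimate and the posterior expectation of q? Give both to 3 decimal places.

MAP = 0.767; posterior mean = 0.760

Posterior: Beta(1+56, 5+13) = Beta(57, 18).
Mode = (57−1)/(57+18−2) = 56/73 = 0.767.
Mean = 57/(57+18) = 57/75 = 0.760.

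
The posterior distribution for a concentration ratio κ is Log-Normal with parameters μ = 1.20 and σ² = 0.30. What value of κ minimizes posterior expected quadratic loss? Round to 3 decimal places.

Mode = exp(μ − σ²) = exp(0.90) = 2.460.
Mean = exp(μ + σ²/2) = exp(1.350) = 3.857.
Quadratic loss ⇒ the optimal estimator is the posterior mean.

3.857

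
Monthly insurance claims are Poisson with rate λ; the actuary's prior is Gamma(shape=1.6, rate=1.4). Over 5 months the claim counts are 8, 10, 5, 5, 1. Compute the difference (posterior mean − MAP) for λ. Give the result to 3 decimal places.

Σ counts = 29. Posterior: Gamma(shape = 1.6+29 = 30.6, rate = 1.4+5 = 6.4).
Mode = (α−1)/β = 29.6/6.4 = 4.625.
Mean = α/β = 30.6/6.4 = 4.781.
Difference = 4.781 − 4.625 = 0.156.

0.156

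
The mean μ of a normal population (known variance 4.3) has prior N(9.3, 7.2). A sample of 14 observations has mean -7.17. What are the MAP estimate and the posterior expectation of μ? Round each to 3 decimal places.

Posterior for μ is Normal. Precision-weighted mean: (1/7.2·9.3 + 14/4.3·-7.17) / (1/7.2 + 14/4.3) = -6.496.
A Normal posterior is symmetric, so mode = mean.

MAP = -6.496; posterior mean = -6.496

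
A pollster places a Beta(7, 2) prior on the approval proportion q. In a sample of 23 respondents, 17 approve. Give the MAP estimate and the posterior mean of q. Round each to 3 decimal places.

MAP: 0.767. Posterior mean: 0.750.

Posterior: Beta(7+17, 2+6) = Beta(24, 8).
Mode = (24−1)/(24+8−2) = 23/30 = 0.767.
Mean = 24/(24+8) = 24/32 = 0.750.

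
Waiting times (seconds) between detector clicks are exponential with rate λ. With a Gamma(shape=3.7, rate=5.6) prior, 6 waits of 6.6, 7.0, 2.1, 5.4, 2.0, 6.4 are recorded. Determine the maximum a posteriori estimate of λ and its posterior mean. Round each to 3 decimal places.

Σ times = 29.5. Posterior: Gamma(shape = 3.7+6 = 9.7, rate = 5.6+29.5 = 35.1).
Mode = (α−1)/β = 8.7/35.1 = 0.248.
Mean = α/β = 9.7/35.1 = 0.276.
Right-skewed posterior ⇒ mode < mean.

MAP = 0.248, posterior mean = 0.276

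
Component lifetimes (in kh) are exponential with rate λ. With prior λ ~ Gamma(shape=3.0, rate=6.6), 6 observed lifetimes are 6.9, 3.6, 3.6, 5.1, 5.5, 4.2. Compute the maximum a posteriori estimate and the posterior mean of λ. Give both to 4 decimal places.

Σ times = 28.9. Posterior: Gamma(shape = 3.0+6 = 9.0, rate = 6.6+28.9 = 35.5).
Mode = (α−1)/β = 8.0/35.5 = 0.2254.
Mean = α/β = 9.0/35.5 = 0.2535.

MAP = 0.2254, posterior mean = 0.2535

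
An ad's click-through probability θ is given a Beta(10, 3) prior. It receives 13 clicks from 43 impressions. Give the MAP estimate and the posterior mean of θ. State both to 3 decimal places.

Posterior: Beta(10+13, 3+30) = Beta(23, 33).
Mode = (23−1)/(23+33−2) = 22/54 = 0.407.
Mean = 23/(23+33) = 23/56 = 0.411.

MAP = 0.407, posterior mean = 0.411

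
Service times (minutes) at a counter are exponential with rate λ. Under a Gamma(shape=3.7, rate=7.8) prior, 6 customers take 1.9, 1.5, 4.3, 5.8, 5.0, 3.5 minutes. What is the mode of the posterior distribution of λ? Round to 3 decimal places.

Σ times = 22.0. Posterior: Gamma(shape = 3.7+6 = 9.7, rate = 7.8+22.0 = 29.8).
Mode = (α−1)/β = 8.7/29.8 = 0.292.
Mean = α/β = 9.7/29.8 = 0.326.
This is the posterior mode — the MAP estimate.

0.292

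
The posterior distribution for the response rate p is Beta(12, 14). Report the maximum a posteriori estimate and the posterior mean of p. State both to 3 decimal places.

Mode = (12−1)/(12+14−2) = 11/24 = 0.458.
Mean = 12/(12+14) = 12/26 = 0.462.
The mean is pulled above the mode by the posterior's right skew.

maximum a posteriori estimate = 0.458, posterior mean = 0.462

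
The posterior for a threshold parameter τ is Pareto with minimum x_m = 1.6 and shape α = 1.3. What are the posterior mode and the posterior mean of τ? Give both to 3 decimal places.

The Pareto density is strictly decreasing on [x_m, ∞), so the mode is x_m = 1.600.
Mean = α·x_m/(α−1) = 1.3·1.6/0.3 = 6.933.

posterior mode = 1.600, posterior mean = 6.933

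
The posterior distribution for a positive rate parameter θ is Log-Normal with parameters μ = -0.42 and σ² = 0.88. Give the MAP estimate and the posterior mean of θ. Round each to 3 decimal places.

Mode = exp(μ − σ²) = exp(-1.30) = 0.273.
Mean = exp(μ + σ²/2) = exp(0.020) = 1.020.
The mean is pulled above the mode by the posterior's right skew.

MAP = 0.273; posterior mean = 1.020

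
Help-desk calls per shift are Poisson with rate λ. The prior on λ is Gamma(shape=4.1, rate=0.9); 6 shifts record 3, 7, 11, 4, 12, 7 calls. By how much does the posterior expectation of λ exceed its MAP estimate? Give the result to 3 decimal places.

0.145

Σ counts = 44. Posterior: Gamma(shape = 4.1+44 = 48.1, rate = 0.9+6 = 6.9).
Mode = (α−1)/β = 47.1/6.9 = 6.826.
Mean = α/β = 48.1/6.9 = 6.971.
Difference = 6.971 − 6.826 = 0.145.
The mean is pulled above the mode by the posterior's right skew.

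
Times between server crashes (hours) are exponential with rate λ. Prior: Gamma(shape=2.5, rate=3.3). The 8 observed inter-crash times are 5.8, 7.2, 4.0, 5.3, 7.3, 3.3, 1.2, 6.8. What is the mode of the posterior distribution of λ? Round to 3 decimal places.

Σ times = 40.9. Posterior: Gamma(shape = 2.5+8 = 10.5, rate = 3.3+40.9 = 44.2).
Mode = (α−1)/β = 9.5/44.2 = 0.215.
Mean = α/β = 10.5/44.2 = 0.238.
This is the posterior mode — the MAP estimate.

0.215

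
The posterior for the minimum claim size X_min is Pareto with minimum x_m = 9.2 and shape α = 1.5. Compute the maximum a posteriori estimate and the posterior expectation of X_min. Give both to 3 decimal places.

maximum a posteriori estimate = 9.200, posterior expectation = 27.600

The Pareto density is strictly decreasing on [x_m, ∞), so the mode is x_m = 9.200.
Mean = α·x_m/(α−1) = 1.5·9.2/0.5 = 27.600.
Mean > mode: the posterior has a right tail.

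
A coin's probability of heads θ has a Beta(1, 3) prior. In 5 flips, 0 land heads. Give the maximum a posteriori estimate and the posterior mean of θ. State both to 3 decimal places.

Posterior: Beta(1+0, 3+5) = Beta(1, 8).
Since α = 1 ≤ 1 and β > 1, the Beta density is monotone decreasing on [0,1]; the mode is at 0.
Mean = 1/(1+8) = 0.111.
The mean is pulled above the mode by the posterior's right skew.

θ_MAP = 0.000, E[θ|data] = 0.111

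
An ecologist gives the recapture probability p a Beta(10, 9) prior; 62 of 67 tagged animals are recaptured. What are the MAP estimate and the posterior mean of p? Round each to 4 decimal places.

Posterior: Beta(10+62, 9+5) = Beta(72, 14).
Mode = (72−1)/(72+14−2) = 71/84 = 0.8452.
Mean = 72/(72+14) = 72/86 = 0.8372.

MAP: 0.8452. Posterior mean: 0.8372.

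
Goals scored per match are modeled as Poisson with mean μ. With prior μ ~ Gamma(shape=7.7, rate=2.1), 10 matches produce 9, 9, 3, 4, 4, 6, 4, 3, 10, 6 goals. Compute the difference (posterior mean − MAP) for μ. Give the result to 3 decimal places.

0.083

Σ counts = 58. Posterior: Gamma(shape = 7.7+58 = 65.7, rate = 2.1+10 = 12.1).
Mode = (α−1)/β = 64.7/12.1 = 5.347.
Mean = α/β = 65.7/12.1 = 5.430.
Difference = 5.430 − 5.347 = 0.083.
The posterior is right-skewed, so the mean exceeds the mode.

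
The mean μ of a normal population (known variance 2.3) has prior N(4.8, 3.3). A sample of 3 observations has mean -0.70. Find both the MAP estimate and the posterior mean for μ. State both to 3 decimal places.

MAP: 0.337. Posterior mean: 0.337.

Posterior for μ is Normal. Precision-weighted mean: (1/3.3·4.8 + 3/2.3·-0.70) / (1/3.3 + 3/2.3) = 0.337.
A Normal posterior is symmetric, so mode = mean.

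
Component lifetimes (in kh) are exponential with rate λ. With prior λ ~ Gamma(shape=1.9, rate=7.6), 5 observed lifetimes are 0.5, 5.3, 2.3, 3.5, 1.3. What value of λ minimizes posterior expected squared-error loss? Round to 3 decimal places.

0.337

Σ times = 12.9. Posterior: Gamma(shape = 1.9+5 = 6.9, rate = 7.6+12.9 = 20.5).
Mode = (α−1)/β = 5.9/20.5 = 0.288.
Mean = α/β = 6.9/20.5 = 0.337.
Squared-error loss ⇒ the optimal estimator is the posterior mean.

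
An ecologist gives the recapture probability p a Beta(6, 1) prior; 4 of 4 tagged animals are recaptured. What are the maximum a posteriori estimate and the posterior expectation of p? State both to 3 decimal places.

maximum a posteriori estimate = 1.000, posterior expectation = 0.909

Posterior: Beta(6+4, 1+0) = Beta(10, 1).
Since β = 1 ≤ 1 and α > 1, the Beta density is monotone increasing on [0,1]; the mode is at 1.
Mean = 10/(10+1) = 0.909.
Mode > mean: the posterior has a left tail.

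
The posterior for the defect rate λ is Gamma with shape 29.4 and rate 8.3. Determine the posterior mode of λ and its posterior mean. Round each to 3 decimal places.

Mode = (α−1)/β = 28.4/8.3 = 3.422.
Mean = α/β = 29.4/8.3 = 3.542.
Right-skewed posterior ⇒ mode < mean.

MAP = 3.422; posterior mean = 3.542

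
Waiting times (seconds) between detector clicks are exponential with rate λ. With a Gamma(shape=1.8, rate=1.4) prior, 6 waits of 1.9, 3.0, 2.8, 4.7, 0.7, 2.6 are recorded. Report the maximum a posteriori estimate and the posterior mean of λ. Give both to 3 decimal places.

Σ times = 15.7. Posterior: Gamma(shape = 1.8+6 = 7.8, rate = 1.4+15.7 = 17.1).
Mode = (α−1)/β = 6.8/17.1 = 0.398.
Mean = α/β = 7.8/17.1 = 0.456.
Mean > mode: the posterior has a right tail.

MAP: 0.398. Posterior mean: 0.456.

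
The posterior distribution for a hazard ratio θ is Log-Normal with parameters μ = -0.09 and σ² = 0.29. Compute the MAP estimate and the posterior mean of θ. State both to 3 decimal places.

Mode = exp(μ − σ²) = exp(-0.38) = 0.684.
Mean = exp(μ + σ²/2) = exp(0.055) = 1.057.
Mean > mode: the posterior has a right tail.

MAP = 0.684, posterior mean = 1.057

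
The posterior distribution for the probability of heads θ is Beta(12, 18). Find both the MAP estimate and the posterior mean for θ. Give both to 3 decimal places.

Mode = (12−1)/(12+18−2) = 11/28 = 0.393.
Mean = 12/(12+18) = 12/30 = 0.400.
Mean > mode: the posterior has a right tail.

θ_MAP = 0.393, E[θ|data] = 0.400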